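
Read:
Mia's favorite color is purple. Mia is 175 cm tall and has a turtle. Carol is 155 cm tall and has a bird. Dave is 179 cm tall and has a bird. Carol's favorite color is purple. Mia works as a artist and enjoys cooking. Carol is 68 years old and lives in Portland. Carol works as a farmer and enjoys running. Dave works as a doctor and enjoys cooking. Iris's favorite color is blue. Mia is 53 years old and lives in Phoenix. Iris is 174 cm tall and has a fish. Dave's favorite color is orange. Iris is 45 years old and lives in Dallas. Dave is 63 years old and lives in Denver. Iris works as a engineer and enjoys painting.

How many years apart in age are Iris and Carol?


45 vs 68, diff = 23

23


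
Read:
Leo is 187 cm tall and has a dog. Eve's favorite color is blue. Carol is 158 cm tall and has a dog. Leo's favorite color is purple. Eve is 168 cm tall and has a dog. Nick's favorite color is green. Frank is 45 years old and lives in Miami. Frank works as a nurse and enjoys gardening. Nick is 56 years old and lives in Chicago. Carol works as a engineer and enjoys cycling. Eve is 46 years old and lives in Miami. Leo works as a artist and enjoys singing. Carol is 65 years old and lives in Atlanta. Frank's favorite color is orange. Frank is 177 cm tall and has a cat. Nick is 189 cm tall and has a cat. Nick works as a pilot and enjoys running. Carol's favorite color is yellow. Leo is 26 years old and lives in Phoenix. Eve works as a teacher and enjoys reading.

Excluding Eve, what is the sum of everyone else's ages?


Sum (excluding Eve): 192

192


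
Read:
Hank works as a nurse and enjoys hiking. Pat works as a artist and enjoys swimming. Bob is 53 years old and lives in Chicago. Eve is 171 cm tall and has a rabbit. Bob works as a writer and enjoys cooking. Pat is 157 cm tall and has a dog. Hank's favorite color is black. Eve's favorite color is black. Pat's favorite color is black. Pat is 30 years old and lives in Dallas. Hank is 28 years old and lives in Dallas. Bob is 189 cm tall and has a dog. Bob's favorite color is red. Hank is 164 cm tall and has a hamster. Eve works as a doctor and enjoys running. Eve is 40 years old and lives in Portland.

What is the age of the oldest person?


Oldest: Bob at 53

53


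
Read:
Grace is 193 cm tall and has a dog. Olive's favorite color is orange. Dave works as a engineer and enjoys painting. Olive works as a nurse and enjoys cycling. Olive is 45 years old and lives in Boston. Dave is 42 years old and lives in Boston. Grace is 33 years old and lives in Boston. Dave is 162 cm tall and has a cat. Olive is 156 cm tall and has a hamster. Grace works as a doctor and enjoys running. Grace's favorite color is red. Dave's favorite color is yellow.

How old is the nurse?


The nurse is Olive, age 45

45


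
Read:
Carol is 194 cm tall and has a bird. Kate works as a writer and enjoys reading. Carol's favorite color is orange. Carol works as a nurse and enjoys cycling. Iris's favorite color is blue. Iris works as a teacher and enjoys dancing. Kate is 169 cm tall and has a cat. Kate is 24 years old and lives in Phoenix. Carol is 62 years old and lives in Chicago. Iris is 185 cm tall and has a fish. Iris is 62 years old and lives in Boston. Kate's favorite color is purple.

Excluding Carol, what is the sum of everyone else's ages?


Sum (excluding Carol): 86

86


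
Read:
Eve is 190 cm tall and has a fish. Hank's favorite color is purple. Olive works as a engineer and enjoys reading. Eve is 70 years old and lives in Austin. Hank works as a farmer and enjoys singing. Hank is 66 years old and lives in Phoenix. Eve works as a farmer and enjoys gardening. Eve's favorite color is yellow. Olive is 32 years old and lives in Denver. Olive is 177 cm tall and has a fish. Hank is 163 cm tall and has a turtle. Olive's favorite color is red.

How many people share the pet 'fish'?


Count: 2

2


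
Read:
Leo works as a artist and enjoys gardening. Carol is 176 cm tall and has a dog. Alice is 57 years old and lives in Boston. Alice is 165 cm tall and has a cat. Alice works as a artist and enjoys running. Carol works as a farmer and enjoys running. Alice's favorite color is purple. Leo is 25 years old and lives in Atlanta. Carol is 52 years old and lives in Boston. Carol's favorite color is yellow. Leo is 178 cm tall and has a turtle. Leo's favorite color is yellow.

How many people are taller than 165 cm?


Taller than 165: 2

2


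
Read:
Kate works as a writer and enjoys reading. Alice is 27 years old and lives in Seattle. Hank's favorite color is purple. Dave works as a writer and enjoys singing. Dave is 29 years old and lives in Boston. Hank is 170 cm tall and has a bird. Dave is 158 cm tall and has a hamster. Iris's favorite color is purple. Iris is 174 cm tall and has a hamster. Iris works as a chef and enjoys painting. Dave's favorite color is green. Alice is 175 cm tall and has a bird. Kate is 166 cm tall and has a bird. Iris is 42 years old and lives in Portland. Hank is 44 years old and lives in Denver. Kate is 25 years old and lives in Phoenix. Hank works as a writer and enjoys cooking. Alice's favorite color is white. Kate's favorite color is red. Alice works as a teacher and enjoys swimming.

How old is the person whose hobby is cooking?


Person with hobby=cooking is Hank, age 44

44


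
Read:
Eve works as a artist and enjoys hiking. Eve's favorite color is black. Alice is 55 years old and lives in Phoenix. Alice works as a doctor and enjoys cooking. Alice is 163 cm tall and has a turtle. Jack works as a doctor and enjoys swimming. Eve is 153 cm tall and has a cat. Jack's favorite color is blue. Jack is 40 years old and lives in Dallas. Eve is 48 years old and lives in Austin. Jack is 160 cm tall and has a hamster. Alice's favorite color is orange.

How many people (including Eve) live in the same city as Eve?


Eve lives in Austin. Count = 1

1


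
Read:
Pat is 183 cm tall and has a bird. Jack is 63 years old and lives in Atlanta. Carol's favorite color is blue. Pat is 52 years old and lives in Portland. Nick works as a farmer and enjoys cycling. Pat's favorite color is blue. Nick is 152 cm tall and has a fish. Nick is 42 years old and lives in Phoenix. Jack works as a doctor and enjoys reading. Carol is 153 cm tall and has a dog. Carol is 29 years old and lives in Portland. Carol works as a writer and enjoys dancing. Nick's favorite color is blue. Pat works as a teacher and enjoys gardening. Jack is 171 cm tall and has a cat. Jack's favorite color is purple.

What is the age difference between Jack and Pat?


|63 - 52| = 11

11


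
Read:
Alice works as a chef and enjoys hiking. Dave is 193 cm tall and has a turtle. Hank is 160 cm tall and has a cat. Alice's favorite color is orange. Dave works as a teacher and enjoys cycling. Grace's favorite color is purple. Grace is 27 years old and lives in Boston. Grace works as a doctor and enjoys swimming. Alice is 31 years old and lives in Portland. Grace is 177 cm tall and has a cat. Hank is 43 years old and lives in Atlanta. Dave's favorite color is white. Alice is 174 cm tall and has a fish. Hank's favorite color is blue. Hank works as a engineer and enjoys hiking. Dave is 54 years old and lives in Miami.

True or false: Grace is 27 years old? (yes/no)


Grace is actually 27. yes

yes


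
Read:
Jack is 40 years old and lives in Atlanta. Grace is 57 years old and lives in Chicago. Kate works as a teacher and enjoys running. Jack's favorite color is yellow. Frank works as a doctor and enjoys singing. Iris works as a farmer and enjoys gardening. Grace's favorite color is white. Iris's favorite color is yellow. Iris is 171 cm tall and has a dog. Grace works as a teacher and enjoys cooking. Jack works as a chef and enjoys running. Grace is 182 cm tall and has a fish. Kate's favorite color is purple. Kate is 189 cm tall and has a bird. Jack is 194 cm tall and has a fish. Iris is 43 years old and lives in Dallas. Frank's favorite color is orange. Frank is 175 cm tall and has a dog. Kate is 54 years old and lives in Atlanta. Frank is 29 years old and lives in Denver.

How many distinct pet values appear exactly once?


Unique pet values: 1

1


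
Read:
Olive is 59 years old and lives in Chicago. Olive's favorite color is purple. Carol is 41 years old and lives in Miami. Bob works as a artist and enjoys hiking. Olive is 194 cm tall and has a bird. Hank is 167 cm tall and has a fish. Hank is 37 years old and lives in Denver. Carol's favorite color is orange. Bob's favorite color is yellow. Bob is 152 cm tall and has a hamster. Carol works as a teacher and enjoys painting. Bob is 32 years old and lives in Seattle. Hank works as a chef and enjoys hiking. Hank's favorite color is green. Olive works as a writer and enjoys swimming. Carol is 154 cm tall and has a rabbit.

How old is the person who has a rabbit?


Person with rabbit is Carol, age 41

41


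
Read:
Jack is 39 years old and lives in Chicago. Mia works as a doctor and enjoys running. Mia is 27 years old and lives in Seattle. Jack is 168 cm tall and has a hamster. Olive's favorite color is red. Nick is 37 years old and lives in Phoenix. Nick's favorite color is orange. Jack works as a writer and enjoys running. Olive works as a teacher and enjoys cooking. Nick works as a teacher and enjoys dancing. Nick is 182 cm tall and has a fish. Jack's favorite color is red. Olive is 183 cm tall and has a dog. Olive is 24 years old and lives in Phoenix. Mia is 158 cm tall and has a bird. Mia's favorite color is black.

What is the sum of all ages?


37+39+24+27 = 127

127


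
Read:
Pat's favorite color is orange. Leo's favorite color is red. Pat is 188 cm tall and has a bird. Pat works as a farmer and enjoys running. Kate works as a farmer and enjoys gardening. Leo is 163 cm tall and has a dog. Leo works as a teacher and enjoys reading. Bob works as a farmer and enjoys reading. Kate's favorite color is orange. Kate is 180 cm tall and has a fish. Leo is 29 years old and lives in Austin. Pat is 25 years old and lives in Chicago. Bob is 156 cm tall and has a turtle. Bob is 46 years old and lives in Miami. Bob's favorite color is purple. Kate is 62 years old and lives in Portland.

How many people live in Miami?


Count in Miami: 1

1


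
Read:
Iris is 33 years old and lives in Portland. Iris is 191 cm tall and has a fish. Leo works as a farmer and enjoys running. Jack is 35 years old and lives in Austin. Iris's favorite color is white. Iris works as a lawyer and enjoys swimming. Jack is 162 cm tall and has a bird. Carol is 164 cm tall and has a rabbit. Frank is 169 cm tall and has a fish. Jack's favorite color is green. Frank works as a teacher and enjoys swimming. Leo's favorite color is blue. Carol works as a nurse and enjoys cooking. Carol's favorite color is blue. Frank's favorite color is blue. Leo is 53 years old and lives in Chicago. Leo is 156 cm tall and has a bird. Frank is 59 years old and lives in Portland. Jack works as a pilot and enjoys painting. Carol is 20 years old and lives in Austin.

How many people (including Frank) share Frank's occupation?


Frank is a teacher. Count = 1

1


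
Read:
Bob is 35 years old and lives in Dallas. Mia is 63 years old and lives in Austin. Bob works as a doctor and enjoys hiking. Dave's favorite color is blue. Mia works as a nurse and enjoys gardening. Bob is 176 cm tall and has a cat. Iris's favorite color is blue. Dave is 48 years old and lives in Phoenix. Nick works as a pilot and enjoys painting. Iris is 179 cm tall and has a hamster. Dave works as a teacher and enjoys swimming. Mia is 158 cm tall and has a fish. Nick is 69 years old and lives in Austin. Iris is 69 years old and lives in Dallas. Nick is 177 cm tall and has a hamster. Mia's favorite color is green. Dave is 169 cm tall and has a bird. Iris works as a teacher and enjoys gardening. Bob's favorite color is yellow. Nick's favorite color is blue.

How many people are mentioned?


People: Nick, Dave, Bob, Iris, Mia. Count = 5

5


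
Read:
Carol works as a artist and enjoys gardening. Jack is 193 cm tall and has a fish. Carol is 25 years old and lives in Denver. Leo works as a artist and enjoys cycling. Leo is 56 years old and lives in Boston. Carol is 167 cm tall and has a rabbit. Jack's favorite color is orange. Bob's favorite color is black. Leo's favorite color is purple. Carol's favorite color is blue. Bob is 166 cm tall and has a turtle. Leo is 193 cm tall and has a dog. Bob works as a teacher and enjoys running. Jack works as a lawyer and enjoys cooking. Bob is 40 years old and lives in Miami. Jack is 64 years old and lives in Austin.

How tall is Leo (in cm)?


Leo is 193 cm tall

193


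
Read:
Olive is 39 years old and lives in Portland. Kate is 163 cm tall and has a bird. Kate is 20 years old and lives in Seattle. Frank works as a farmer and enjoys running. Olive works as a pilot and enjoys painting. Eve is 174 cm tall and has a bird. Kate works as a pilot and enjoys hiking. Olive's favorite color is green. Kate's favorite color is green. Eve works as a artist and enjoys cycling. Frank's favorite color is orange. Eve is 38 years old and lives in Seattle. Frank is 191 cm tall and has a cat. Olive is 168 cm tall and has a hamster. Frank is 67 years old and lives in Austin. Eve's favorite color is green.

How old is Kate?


Kate is 20 years old

20


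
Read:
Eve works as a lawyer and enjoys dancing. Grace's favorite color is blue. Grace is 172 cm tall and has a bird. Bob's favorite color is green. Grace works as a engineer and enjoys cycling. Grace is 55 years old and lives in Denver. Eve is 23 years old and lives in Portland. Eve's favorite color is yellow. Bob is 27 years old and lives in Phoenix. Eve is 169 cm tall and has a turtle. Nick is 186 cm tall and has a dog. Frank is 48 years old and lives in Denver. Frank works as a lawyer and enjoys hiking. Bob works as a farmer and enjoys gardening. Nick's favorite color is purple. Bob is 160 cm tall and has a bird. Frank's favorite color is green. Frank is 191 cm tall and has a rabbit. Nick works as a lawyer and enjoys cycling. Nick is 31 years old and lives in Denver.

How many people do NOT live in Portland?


Not in Portland: 4

4


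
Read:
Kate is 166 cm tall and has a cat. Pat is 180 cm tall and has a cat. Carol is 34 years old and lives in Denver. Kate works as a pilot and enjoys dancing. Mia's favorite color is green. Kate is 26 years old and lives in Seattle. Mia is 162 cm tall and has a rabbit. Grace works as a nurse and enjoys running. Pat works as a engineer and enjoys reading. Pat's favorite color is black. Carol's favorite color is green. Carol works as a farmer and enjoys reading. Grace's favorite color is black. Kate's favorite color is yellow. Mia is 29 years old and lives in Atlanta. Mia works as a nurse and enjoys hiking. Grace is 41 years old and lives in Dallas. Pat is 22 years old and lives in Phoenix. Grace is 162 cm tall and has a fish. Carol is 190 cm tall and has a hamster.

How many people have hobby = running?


Count: 1

1


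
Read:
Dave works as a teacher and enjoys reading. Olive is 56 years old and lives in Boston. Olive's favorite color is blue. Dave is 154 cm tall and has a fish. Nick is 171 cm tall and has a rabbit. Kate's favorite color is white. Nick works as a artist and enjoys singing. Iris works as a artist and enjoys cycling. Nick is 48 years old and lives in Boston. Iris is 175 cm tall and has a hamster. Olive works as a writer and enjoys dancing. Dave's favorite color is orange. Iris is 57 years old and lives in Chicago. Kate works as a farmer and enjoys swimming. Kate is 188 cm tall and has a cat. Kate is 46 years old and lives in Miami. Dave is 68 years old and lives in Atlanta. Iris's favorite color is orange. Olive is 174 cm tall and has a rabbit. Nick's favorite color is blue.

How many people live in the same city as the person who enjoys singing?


Person with hobby singing is Nick, city Boston. Count = 2

2


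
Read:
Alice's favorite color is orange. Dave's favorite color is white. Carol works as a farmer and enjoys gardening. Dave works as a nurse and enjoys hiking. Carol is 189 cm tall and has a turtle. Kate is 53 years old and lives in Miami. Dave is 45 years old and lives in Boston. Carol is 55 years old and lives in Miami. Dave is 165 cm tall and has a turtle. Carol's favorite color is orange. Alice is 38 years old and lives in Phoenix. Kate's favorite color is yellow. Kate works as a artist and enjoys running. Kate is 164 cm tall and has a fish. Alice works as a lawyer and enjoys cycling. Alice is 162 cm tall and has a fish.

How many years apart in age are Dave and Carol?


45 vs 55, diff = 10

10


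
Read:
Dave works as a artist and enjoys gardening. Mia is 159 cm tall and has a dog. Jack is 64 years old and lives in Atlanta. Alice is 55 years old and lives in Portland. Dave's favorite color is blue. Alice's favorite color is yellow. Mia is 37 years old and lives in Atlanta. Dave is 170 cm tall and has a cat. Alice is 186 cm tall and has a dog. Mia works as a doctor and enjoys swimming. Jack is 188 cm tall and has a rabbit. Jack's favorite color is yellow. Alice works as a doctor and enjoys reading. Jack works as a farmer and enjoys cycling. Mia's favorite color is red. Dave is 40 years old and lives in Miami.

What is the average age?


Sum=196, n=4, avg=49

49


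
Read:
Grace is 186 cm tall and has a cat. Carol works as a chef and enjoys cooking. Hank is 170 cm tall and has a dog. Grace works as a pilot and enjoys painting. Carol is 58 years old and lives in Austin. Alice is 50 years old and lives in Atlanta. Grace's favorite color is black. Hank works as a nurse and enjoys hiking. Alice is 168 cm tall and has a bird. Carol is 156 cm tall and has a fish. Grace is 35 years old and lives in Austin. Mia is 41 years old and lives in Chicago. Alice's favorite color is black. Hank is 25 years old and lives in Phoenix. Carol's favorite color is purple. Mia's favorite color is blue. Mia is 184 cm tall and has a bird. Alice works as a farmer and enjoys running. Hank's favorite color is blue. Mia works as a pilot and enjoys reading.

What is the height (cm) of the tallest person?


Tallest: Grace at 186 cm

186


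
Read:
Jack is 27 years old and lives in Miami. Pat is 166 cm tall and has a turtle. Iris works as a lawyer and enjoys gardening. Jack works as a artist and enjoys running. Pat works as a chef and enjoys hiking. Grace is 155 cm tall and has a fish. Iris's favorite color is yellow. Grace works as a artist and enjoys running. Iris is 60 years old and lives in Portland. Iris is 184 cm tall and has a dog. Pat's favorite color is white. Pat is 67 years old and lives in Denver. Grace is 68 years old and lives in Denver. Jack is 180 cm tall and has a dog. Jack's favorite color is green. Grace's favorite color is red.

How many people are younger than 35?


Filter: 1

1


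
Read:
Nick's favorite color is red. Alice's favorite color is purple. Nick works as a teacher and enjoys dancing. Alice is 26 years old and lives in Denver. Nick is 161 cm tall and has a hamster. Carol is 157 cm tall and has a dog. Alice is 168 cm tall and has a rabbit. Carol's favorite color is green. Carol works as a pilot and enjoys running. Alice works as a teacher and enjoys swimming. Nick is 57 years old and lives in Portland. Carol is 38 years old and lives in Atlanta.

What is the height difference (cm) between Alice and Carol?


|168 - 157| = 11

11


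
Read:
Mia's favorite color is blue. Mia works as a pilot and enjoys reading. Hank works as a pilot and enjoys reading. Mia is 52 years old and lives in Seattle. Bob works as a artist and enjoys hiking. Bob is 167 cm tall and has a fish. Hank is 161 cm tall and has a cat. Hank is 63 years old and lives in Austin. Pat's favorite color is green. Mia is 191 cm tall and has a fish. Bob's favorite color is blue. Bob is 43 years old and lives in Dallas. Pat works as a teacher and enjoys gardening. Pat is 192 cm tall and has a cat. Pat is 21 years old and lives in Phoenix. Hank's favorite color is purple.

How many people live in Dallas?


Count in Dallas: 1

1


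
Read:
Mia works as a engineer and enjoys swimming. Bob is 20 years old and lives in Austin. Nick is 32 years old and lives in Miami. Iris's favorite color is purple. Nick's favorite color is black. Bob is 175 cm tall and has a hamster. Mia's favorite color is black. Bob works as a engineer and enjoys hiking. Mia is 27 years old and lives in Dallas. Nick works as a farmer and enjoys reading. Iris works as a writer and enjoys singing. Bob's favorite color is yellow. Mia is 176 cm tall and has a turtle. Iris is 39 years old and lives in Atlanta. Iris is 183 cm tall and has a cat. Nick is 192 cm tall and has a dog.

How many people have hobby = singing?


Count: 1

1


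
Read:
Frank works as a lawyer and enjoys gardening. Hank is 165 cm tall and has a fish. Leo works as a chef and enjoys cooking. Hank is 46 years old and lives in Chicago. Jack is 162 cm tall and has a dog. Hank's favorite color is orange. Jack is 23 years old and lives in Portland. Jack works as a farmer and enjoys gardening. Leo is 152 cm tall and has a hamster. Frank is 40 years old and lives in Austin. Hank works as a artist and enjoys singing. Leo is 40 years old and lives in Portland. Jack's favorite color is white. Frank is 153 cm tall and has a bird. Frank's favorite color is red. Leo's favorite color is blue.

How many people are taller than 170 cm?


Taller than 170: 0

0


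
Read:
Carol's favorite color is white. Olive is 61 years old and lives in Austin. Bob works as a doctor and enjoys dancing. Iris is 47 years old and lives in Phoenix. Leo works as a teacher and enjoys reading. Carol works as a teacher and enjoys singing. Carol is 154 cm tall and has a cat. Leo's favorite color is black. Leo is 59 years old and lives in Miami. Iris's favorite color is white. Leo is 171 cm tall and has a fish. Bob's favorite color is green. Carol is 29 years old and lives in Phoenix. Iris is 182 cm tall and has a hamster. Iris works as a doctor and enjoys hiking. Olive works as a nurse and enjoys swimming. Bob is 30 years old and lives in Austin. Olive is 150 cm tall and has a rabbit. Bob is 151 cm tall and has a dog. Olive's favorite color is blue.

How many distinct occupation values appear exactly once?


Unique occupation values: 1

1


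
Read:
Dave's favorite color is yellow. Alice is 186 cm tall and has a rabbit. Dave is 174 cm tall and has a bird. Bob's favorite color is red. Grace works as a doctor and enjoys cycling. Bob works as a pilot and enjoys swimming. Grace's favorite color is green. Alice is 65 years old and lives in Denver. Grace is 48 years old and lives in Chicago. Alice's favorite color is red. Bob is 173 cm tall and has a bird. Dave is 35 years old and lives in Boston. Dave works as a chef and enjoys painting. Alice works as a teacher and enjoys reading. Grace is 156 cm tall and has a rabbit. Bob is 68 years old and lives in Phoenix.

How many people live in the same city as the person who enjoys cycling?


Person with hobby cycling is Grace, city Chicago. Count = 1

1


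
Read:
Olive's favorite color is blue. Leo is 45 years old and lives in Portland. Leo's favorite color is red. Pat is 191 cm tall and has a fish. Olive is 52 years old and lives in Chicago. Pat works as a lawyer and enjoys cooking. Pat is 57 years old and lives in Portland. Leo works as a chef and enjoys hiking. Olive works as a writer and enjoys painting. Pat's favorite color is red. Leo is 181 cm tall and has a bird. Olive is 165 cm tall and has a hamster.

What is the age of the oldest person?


Oldest: Pat at 57

57


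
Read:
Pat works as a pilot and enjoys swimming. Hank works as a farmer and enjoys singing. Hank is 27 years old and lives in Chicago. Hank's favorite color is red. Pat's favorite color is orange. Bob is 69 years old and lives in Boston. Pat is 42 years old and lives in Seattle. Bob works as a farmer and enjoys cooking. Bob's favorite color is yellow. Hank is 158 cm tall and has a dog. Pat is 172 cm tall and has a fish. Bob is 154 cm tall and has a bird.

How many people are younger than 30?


Filter: 1

1


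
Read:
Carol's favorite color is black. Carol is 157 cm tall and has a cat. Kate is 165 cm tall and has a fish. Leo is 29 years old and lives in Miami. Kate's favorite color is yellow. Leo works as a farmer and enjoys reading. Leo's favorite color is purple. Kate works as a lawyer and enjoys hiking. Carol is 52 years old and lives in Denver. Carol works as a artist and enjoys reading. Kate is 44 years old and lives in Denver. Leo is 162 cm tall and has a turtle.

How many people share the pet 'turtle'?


Count: 1

1


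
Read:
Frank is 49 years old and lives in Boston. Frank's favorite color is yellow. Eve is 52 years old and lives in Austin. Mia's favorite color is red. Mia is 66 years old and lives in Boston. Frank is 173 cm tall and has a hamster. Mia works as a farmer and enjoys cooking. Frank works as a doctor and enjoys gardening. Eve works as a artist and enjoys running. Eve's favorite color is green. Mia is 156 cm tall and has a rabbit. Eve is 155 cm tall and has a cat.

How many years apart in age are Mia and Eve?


66 vs 52, diff = 14

14


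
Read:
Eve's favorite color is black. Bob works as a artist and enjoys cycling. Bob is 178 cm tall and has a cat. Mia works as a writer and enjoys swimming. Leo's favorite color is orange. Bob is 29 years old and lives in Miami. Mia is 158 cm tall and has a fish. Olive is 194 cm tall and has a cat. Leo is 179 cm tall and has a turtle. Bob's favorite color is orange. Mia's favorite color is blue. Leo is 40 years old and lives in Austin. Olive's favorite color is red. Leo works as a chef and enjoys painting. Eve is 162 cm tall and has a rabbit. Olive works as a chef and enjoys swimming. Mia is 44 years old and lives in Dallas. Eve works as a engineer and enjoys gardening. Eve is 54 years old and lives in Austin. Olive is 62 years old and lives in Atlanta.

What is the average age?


Sum=229, n=5, avg=45.8

45.8


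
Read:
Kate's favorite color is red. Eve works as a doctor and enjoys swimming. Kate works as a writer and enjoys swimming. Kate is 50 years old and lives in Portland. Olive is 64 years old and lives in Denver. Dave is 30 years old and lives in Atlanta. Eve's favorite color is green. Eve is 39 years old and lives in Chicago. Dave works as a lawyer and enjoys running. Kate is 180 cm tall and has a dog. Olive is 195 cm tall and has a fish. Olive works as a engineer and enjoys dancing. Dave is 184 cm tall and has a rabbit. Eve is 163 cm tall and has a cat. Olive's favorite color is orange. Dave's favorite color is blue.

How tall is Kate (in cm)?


Kate is 180 cm tall

180


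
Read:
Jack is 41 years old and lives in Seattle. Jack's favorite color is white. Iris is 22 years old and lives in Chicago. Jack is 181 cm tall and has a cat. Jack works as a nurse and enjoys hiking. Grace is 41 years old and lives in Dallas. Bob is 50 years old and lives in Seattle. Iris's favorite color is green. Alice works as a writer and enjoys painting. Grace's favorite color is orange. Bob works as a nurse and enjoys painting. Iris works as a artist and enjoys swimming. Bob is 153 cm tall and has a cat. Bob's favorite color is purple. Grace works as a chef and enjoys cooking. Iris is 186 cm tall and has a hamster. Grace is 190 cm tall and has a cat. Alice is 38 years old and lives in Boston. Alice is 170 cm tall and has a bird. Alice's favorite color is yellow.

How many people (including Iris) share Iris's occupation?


Iris is a artist. Count = 1

1


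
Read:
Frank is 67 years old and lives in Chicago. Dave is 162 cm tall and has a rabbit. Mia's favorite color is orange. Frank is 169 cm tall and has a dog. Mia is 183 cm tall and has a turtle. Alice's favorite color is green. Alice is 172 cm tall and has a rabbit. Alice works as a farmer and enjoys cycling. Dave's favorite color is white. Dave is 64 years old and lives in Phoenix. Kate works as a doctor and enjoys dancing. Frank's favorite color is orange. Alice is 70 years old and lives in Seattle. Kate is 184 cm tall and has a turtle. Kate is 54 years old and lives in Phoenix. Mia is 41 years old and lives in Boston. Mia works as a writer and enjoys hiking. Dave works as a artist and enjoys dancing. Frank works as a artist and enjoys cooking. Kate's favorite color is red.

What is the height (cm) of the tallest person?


Tallest: Kate at 184 cm

184


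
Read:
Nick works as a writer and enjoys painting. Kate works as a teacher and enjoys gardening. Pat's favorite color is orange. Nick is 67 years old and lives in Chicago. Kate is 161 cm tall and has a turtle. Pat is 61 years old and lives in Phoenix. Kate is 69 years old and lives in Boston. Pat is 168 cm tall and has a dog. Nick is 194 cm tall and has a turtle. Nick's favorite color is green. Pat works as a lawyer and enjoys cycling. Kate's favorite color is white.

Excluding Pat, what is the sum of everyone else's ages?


Sum (excluding Pat): 136

136


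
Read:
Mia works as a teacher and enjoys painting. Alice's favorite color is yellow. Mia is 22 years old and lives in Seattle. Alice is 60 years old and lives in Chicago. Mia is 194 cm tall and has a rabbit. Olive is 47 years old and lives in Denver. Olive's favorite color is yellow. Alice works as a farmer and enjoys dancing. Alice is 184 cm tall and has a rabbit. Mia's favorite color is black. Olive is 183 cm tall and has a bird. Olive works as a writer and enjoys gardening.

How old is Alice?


Alice is 60 years old

60


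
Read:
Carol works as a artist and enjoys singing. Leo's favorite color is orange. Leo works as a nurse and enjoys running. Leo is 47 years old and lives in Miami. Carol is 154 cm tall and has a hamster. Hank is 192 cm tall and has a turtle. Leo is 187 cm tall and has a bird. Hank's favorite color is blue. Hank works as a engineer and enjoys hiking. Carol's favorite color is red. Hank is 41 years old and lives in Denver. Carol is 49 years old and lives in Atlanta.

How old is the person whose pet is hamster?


Person with pet=hamster is Carol, age 49

49


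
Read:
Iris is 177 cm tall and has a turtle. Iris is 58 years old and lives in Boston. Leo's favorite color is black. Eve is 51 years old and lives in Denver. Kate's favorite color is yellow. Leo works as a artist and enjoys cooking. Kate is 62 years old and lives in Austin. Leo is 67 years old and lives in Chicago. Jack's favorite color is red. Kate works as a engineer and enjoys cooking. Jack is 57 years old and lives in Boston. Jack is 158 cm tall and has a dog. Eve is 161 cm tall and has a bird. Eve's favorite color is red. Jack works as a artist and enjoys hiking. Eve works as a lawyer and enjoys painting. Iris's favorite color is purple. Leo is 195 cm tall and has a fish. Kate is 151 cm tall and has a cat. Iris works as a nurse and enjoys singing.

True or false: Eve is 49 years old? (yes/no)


Eve is actually 51. no

no


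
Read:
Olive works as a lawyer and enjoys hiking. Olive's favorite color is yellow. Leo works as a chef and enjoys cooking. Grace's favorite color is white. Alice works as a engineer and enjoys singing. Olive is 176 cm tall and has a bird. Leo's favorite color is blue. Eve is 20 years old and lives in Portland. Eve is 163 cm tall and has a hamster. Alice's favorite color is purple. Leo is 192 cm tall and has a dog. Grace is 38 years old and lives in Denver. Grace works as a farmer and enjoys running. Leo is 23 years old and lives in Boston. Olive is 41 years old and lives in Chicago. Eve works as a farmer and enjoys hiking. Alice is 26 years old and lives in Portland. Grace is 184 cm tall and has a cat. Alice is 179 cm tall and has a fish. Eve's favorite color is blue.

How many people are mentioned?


People: Olive, Leo, Alice, Eve, Grace. Count = 5

5


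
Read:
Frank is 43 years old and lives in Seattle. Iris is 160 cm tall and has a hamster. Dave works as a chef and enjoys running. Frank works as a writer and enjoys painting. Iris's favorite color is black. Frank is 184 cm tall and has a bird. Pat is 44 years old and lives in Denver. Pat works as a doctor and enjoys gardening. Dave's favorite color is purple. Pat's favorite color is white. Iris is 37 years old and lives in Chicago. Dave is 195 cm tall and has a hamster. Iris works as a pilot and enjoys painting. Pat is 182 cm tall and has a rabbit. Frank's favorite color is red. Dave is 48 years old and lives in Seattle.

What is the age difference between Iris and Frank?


|37 - 43| = 6

6


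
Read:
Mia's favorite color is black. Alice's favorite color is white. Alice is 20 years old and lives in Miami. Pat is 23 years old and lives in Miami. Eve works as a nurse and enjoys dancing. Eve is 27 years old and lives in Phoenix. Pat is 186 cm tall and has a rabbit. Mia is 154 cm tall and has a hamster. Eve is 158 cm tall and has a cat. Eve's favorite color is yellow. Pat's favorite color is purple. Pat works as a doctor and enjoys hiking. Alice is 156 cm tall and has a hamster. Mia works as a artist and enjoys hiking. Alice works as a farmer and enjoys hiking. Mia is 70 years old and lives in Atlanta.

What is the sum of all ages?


27+23+70+20 = 140

140


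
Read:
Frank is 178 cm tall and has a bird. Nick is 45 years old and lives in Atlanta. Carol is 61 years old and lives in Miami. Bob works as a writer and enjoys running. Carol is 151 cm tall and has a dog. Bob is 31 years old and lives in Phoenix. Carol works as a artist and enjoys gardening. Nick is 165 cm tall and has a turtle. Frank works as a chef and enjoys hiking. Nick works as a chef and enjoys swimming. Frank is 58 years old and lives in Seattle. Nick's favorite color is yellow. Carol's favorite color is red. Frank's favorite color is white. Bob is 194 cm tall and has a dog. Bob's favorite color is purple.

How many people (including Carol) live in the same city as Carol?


Carol lives in Miami. Count = 1

1


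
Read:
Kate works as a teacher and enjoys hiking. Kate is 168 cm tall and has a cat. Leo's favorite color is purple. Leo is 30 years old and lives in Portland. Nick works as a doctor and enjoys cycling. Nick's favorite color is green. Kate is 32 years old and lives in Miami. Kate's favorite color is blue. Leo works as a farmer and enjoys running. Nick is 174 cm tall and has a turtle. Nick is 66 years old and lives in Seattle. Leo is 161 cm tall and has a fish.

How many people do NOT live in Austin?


Not in Austin: 3

3


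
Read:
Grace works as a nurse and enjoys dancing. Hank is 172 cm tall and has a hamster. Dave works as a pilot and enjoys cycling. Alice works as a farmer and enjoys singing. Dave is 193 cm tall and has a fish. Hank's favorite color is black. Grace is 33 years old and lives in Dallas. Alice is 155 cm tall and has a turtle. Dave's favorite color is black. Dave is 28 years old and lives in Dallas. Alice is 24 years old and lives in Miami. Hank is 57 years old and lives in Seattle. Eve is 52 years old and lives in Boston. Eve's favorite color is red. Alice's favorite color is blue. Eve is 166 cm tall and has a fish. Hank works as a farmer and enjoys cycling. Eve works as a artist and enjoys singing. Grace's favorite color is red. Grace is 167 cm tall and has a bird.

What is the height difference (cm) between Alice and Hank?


|155 - 172| = 17

17


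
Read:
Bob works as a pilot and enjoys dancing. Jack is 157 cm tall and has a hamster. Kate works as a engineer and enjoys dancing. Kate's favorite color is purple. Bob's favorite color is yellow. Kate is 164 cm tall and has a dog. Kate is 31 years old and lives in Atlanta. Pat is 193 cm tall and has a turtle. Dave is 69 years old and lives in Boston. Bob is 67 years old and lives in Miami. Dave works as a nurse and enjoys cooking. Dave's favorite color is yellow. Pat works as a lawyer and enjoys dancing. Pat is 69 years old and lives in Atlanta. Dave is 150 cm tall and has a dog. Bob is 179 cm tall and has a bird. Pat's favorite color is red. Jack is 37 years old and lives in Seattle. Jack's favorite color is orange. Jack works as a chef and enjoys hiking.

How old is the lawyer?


The lawyer is Pat, age 69

69


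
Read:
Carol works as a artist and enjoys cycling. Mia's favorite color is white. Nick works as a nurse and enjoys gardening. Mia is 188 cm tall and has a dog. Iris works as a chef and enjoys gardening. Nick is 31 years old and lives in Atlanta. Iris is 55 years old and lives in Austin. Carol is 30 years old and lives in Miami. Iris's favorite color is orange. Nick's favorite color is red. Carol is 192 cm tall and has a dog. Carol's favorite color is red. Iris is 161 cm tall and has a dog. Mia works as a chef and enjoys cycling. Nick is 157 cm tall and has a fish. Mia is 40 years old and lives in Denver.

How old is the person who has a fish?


Person with fish is Nick, age 31

31


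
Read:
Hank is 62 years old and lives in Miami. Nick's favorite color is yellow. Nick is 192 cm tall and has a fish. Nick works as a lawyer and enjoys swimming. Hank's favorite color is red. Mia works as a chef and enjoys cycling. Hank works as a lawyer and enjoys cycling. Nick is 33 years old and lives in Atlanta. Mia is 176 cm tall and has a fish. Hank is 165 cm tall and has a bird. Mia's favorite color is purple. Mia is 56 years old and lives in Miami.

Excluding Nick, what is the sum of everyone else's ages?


Sum (excluding Nick): 118

118


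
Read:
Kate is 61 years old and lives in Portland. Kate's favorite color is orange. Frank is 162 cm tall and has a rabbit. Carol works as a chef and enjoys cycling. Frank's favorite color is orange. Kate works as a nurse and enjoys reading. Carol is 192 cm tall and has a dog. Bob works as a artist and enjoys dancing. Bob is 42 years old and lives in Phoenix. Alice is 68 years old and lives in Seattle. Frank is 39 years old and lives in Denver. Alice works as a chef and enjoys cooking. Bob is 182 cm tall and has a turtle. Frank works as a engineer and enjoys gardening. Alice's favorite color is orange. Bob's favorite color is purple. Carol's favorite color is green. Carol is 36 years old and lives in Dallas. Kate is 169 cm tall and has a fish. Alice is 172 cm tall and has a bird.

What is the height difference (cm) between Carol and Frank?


|192 - 162| = 30

30


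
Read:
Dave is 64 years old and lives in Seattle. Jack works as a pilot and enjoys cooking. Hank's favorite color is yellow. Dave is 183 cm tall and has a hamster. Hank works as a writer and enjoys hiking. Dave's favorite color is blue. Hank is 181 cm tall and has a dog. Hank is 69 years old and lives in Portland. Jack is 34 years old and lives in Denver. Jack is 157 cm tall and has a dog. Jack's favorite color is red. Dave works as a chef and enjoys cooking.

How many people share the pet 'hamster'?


Count: 1

1


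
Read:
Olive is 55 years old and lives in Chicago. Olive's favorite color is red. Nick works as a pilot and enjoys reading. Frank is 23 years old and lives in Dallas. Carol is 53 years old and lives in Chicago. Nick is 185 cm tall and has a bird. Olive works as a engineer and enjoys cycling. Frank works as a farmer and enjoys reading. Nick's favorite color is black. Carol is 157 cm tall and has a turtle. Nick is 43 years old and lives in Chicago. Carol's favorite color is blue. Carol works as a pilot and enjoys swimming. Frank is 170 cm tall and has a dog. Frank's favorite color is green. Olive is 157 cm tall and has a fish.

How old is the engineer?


The engineer is Olive, age 55

55


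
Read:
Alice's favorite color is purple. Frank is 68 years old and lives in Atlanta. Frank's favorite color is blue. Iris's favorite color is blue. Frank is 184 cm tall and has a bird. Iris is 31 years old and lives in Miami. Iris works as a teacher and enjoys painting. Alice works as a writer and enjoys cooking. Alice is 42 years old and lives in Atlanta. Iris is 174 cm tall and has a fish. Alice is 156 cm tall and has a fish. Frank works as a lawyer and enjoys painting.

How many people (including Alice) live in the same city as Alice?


Alice lives in Atlanta. Count = 2

2


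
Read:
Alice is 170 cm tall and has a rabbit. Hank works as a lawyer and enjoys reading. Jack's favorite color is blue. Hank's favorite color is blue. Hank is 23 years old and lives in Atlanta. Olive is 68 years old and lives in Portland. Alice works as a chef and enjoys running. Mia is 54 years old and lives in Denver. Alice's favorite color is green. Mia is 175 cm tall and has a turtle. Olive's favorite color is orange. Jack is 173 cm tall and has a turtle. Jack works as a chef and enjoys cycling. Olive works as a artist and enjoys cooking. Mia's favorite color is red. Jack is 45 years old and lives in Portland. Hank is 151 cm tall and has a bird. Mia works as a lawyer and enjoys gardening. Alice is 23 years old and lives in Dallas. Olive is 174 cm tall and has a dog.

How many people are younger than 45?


Filter: 2

2
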